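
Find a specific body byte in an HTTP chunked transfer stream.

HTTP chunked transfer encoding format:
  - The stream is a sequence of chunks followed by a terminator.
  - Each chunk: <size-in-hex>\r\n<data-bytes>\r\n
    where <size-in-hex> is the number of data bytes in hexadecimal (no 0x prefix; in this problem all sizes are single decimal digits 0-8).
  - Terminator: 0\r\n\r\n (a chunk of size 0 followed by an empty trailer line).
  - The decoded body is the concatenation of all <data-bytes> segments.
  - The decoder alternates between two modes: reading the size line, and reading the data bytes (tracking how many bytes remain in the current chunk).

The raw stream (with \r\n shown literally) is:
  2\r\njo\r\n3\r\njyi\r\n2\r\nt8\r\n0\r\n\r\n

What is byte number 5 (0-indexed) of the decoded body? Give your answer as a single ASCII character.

Chunk 1: stream[0..1]='2' size=0x2=2, data at stream[3..5]='jo' -> body[0..2], body so far='jo'
Chunk 2: stream[7..8]='3' size=0x3=3, data at stream[10..13]='jyi' -> body[2..5], body so far='jojyi'
Chunk 3: stream[15..16]='2' size=0x2=2, data at stream[18..20]='t8' -> body[5..7], body so far='jojyit8'
Chunk 4: stream[22..23]='0' size=0 (terminator). Final body='jojyit8' (7 bytes)
Body byte 5 = 't'

Answer: t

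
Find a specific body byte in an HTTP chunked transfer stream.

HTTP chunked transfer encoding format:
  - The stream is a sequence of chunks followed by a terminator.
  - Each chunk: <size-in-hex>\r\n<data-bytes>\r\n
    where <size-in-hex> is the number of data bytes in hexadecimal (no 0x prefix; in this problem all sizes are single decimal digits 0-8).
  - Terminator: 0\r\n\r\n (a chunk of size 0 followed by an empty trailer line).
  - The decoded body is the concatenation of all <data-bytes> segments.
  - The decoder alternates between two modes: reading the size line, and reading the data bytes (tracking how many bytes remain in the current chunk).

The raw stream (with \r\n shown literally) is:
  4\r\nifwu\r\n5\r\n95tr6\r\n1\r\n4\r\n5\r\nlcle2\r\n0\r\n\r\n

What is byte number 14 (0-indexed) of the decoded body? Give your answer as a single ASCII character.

Answer: 2

Derivation:
Chunk 1: stream[0..1]='4' size=0x4=4, data at stream[3..7]='ifwu' -> body[0..4], body so far='ifwu'
Chunk 2: stream[9..10]='5' size=0x5=5, data at stream[12..17]='95tr6' -> body[4..9], body so far='ifwu95tr6'
Chunk 3: stream[19..20]='1' size=0x1=1, data at stream[22..23]='4' -> body[9..10], body so far='ifwu95tr64'
Chunk 4: stream[25..26]='5' size=0x5=5, data at stream[28..33]='lcle2' -> body[10..15], body so far='ifwu95tr64lcle2'
Chunk 5: stream[35..36]='0' size=0 (terminator). Final body='ifwu95tr64lcle2' (15 bytes)
Body byte 14 = '2'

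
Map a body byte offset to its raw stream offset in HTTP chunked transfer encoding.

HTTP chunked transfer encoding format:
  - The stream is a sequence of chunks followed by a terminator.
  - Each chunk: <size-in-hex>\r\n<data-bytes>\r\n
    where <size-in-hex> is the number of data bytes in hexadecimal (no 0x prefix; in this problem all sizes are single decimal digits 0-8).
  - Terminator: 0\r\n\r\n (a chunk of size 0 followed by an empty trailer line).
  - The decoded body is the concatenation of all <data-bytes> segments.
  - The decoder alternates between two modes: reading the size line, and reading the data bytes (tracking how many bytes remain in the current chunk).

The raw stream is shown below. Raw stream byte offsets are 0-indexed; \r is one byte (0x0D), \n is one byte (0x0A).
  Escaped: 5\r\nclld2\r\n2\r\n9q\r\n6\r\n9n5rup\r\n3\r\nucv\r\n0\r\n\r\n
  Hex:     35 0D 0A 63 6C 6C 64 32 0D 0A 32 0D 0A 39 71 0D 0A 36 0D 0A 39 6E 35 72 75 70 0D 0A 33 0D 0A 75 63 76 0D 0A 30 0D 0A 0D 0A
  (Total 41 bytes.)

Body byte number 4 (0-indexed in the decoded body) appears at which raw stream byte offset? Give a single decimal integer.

Chunk 1: stream[0..1]='5' size=0x5=5, data at stream[3..8]='clld2' -> body[0..5], body so far='clld2'
Chunk 2: stream[10..11]='2' size=0x2=2, data at stream[13..15]='9q' -> body[5..7], body so far='clld29q'
Chunk 3: stream[17..18]='6' size=0x6=6, data at stream[20..26]='9n5rup' -> body[7..13], body so far='clld29q9n5rup'
Chunk 4: stream[28..29]='3' size=0x3=3, data at stream[31..34]='ucv' -> body[13..16], body so far='clld29q9n5rupucv'
Chunk 5: stream[36..37]='0' size=0 (terminator). Final body='clld29q9n5rupucv' (16 bytes)
Body byte 4 at stream offset 7

Answer: 7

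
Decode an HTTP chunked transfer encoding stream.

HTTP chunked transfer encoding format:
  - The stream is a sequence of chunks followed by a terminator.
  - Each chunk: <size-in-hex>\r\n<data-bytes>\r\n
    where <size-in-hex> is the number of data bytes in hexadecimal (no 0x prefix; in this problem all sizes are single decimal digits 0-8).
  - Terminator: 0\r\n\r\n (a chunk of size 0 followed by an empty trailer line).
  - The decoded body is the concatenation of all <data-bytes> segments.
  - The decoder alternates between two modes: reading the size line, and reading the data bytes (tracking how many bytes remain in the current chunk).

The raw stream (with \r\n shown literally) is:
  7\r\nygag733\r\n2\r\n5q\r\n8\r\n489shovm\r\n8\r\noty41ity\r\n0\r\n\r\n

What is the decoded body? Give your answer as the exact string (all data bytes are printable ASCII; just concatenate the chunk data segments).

Chunk 1: stream[0..1]='7' size=0x7=7, data at stream[3..10]='ygag733' -> body[0..7], body so far='ygag733'
Chunk 2: stream[12..13]='2' size=0x2=2, data at stream[15..17]='5q' -> body[7..9], body so far='ygag7335q'
Chunk 3: stream[19..20]='8' size=0x8=8, data at stream[22..30]='489shovm' -> body[9..17], body so far='ygag7335q489shovm'
Chunk 4: stream[32..33]='8' size=0x8=8, data at stream[35..43]='oty41ity' -> body[17..25], body so far='ygag7335q489shovmoty41ity'
Chunk 5: stream[45..46]='0' size=0 (terminator). Final body='ygag7335q489shovmoty41ity' (25 bytes)

Answer: ygag7335q489shovmoty41ity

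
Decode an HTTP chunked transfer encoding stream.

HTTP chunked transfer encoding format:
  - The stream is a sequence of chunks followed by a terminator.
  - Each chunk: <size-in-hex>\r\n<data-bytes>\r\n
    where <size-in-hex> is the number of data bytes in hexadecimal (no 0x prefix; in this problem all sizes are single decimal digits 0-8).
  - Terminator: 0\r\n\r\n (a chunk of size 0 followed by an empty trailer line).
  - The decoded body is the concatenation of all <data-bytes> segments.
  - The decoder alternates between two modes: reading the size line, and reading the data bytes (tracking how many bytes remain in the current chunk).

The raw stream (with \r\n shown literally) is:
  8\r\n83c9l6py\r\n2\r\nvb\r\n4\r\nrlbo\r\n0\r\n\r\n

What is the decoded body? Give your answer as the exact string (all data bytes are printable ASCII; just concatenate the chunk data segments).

Answer: 83c9l6pyvbrlbo

Derivation:
Chunk 1: stream[0..1]='8' size=0x8=8, data at stream[3..11]='83c9l6py' -> body[0..8], body so far='83c9l6py'
Chunk 2: stream[13..14]='2' size=0x2=2, data at stream[16..18]='vb' -> body[8..10], body so far='83c9l6pyvb'
Chunk 3: stream[20..21]='4' size=0x4=4, data at stream[23..27]='rlbo' -> body[10..14], body so far='83c9l6pyvbrlbo'
Chunk 4: stream[29..30]='0' size=0 (terminator). Final body='83c9l6pyvbrlbo' (14 bytes)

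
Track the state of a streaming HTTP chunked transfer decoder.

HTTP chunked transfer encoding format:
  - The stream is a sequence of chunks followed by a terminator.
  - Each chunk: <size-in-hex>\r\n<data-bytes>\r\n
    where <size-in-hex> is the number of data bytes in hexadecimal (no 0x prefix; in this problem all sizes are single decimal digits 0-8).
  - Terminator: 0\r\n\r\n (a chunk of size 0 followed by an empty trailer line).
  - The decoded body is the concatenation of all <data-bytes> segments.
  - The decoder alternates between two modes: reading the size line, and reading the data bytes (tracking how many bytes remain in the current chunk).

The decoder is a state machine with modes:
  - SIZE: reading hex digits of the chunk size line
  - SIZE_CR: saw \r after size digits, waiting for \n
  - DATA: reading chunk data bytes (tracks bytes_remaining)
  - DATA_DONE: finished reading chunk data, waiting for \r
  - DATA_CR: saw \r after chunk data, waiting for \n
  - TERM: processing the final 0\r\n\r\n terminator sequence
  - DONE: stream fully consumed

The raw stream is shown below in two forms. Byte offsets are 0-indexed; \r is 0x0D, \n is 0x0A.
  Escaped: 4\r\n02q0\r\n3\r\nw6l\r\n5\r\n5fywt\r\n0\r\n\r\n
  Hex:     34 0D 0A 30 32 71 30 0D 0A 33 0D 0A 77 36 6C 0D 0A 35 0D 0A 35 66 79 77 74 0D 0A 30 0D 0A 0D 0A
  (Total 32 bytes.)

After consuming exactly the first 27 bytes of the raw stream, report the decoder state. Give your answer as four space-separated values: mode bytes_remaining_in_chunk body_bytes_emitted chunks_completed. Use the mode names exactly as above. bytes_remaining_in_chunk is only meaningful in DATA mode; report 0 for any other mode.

Byte 0 = '4': mode=SIZE remaining=0 emitted=0 chunks_done=0
Byte 1 = 0x0D: mode=SIZE_CR remaining=0 emitted=0 chunks_done=0
Byte 2 = 0x0A: mode=DATA remaining=4 emitted=0 chunks_done=0
Byte 3 = '0': mode=DATA remaining=3 emitted=1 chunks_done=0
Byte 4 = '2': mode=DATA remaining=2 emitted=2 chunks_done=0
Byte 5 = 'q': mode=DATA remaining=1 emitted=3 chunks_done=0
Byte 6 = '0': mode=DATA_DONE remaining=0 emitted=4 chunks_done=0
Byte 7 = 0x0D: mode=DATA_CR remaining=0 emitted=4 chunks_done=0
Byte 8 = 0x0A: mode=SIZE remaining=0 emitted=4 chunks_done=1
Byte 9 = '3': mode=SIZE remaining=0 emitted=4 chunks_done=1
Byte 10 = 0x0D: mode=SIZE_CR remaining=0 emitted=4 chunks_done=1
Byte 11 = 0x0A: mode=DATA remaining=3 emitted=4 chunks_done=1
Byte 12 = 'w': mode=DATA remaining=2 emitted=5 chunks_done=1
Byte 13 = '6': mode=DATA remaining=1 emitted=6 chunks_done=1
Byte 14 = 'l': mode=DATA_DONE remaining=0 emitted=7 chunks_done=1
Byte 15 = 0x0D: mode=DATA_CR remaining=0 emitted=7 chunks_done=1
Byte 16 = 0x0A: mode=SIZE remaining=0 emitted=7 chunks_done=2
Byte 17 = '5': mode=SIZE remaining=0 emitted=7 chunks_done=2
Byte 18 = 0x0D: mode=SIZE_CR remaining=0 emitted=7 chunks_done=2
Byte 19 = 0x0A: mode=DATA remaining=5 emitted=7 chunks_done=2
Byte 20 = '5': mode=DATA remaining=4 emitted=8 chunks_done=2
Byte 21 = 'f': mode=DATA remaining=3 emitted=9 chunks_done=2
Byte 22 = 'y': mode=DATA remaining=2 emitted=10 chunks_done=2
Byte 23 = 'w': mode=DATA remaining=1 emitted=11 chunks_done=2
Byte 24 = 't': mode=DATA_DONE remaining=0 emitted=12 chunks_done=2
Byte 25 = 0x0D: mode=DATA_CR remaining=0 emitted=12 chunks_done=2
Byte 26 = 0x0A: mode=SIZE remaining=0 emitted=12 chunks_done=3

Answer: SIZE 0 12 3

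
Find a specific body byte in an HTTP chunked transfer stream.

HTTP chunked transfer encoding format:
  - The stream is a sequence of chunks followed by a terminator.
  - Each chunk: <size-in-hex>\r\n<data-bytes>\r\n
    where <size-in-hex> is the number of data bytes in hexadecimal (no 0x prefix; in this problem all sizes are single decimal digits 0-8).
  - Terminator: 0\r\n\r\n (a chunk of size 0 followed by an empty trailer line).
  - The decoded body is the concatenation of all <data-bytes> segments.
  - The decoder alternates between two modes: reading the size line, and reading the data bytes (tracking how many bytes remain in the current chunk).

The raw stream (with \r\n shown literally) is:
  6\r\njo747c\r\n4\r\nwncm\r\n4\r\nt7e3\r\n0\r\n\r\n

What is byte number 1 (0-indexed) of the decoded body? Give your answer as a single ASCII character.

Answer: o

Derivation:
Chunk 1: stream[0..1]='6' size=0x6=6, data at stream[3..9]='jo747c' -> body[0..6], body so far='jo747c'
Chunk 2: stream[11..12]='4' size=0x4=4, data at stream[14..18]='wncm' -> body[6..10], body so far='jo747cwncm'
Chunk 3: stream[20..21]='4' size=0x4=4, data at stream[23..27]='t7e3' -> body[10..14], body so far='jo747cwncmt7e3'
Chunk 4: stream[29..30]='0' size=0 (terminator). Final body='jo747cwncmt7e3' (14 bytes)
Body byte 1 = 'o'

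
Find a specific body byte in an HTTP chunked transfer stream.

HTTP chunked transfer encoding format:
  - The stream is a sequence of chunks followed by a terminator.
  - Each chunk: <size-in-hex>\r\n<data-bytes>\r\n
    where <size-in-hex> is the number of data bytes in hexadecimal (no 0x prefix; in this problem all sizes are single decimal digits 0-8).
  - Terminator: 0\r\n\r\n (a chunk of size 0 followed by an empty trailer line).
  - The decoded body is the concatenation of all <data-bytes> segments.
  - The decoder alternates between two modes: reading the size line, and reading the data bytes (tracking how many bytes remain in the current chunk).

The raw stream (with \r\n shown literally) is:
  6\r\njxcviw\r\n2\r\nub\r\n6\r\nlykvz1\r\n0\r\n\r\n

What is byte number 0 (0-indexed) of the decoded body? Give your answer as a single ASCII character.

Answer: j

Derivation:
Chunk 1: stream[0..1]='6' size=0x6=6, data at stream[3..9]='jxcviw' -> body[0..6], body so far='jxcviw'
Chunk 2: stream[11..12]='2' size=0x2=2, data at stream[14..16]='ub' -> body[6..8], body so far='jxcviwub'
Chunk 3: stream[18..19]='6' size=0x6=6, data at stream[21..27]='lykvz1' -> body[8..14], body so far='jxcviwublykvz1'
Chunk 4: stream[29..30]='0' size=0 (terminator). Final body='jxcviwublykvz1' (14 bytes)
Body byte 0 = 'j'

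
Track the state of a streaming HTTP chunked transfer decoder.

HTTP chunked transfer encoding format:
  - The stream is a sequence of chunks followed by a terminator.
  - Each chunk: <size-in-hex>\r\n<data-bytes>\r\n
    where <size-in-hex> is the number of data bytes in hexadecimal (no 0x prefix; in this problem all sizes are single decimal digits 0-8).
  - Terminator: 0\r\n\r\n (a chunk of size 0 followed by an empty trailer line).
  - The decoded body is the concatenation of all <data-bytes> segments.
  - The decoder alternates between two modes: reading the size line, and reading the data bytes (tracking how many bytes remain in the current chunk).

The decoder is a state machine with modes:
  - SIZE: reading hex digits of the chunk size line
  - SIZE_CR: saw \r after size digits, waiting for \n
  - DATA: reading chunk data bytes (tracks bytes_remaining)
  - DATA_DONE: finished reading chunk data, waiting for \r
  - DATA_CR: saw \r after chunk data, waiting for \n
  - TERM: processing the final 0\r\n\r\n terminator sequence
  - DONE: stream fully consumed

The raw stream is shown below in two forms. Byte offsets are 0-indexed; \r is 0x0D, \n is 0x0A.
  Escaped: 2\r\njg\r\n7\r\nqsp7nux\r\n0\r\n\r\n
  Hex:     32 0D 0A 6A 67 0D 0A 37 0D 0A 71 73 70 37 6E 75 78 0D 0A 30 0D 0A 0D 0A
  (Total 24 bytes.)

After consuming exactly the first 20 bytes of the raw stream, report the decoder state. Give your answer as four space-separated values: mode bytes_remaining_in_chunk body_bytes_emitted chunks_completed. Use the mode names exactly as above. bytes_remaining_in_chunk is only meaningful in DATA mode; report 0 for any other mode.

Byte 0 = '2': mode=SIZE remaining=0 emitted=0 chunks_done=0
Byte 1 = 0x0D: mode=SIZE_CR remaining=0 emitted=0 chunks_done=0
Byte 2 = 0x0A: mode=DATA remaining=2 emitted=0 chunks_done=0
Byte 3 = 'j': mode=DATA remaining=1 emitted=1 chunks_done=0
Byte 4 = 'g': mode=DATA_DONE remaining=0 emitted=2 chunks_done=0
Byte 5 = 0x0D: mode=DATA_CR remaining=0 emitted=2 chunks_done=0
Byte 6 = 0x0A: mode=SIZE remaining=0 emitted=2 chunks_done=1
Byte 7 = '7': mode=SIZE remaining=0 emitted=2 chunks_done=1
Byte 8 = 0x0D: mode=SIZE_CR remaining=0 emitted=2 chunks_done=1
Byte 9 = 0x0A: mode=DATA remaining=7 emitted=2 chunks_done=1
Byte 10 = 'q': mode=DATA remaining=6 emitted=3 chunks_done=1
Byte 11 = 's': mode=DATA remaining=5 emitted=4 chunks_done=1
Byte 12 = 'p': mode=DATA remaining=4 emitted=5 chunks_done=1
Byte 13 = '7': mode=DATA remaining=3 emitted=6 chunks_done=1
Byte 14 = 'n': mode=DATA remaining=2 emitted=7 chunks_done=1
Byte 15 = 'u': mode=DATA remaining=1 emitted=8 chunks_done=1
Byte 16 = 'x': mode=DATA_DONE remaining=0 emitted=9 chunks_done=1
Byte 17 = 0x0D: mode=DATA_CR remaining=0 emitted=9 chunks_done=1
Byte 18 = 0x0A: mode=SIZE remaining=0 emitted=9 chunks_done=2
Byte 19 = '0': mode=SIZE remaining=0 emitted=9 chunks_done=2

Answer: SIZE 0 9 2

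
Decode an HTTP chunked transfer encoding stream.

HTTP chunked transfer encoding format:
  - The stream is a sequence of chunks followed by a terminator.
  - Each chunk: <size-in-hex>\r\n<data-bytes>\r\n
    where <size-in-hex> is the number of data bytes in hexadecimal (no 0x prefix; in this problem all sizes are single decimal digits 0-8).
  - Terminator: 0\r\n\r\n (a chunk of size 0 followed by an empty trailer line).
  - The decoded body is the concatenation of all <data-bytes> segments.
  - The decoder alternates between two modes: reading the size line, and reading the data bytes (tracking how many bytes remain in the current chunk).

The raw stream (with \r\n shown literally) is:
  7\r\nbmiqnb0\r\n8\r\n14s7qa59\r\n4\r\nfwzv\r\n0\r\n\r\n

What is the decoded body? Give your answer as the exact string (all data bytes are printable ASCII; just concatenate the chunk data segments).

Answer: bmiqnb014s7qa59fwzv

Derivation:
Chunk 1: stream[0..1]='7' size=0x7=7, data at stream[3..10]='bmiqnb0' -> body[0..7], body so far='bmiqnb0'
Chunk 2: stream[12..13]='8' size=0x8=8, data at stream[15..23]='14s7qa59' -> body[7..15], body so far='bmiqnb014s7qa59'
Chunk 3: stream[25..26]='4' size=0x4=4, data at stream[28..32]='fwzv' -> body[15..19], body so far='bmiqnb014s7qa59fwzv'
Chunk 4: stream[34..35]='0' size=0 (terminator). Final body='bmiqnb014s7qa59fwzv' (19 bytes)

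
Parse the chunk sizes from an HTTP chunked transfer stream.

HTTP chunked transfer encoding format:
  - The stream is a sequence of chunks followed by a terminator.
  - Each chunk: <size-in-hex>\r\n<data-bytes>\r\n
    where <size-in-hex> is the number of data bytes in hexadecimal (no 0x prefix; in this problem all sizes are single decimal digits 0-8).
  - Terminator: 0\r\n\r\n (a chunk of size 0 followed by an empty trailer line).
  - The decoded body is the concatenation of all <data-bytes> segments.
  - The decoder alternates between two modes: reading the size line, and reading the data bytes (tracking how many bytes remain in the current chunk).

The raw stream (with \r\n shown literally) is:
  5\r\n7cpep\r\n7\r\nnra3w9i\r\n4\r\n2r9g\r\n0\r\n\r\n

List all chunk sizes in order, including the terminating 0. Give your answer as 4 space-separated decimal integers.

Chunk 1: stream[0..1]='5' size=0x5=5, data at stream[3..8]='7cpep' -> body[0..5], body so far='7cpep'
Chunk 2: stream[10..11]='7' size=0x7=7, data at stream[13..20]='nra3w9i' -> body[5..12], body so far='7cpepnra3w9i'
Chunk 3: stream[22..23]='4' size=0x4=4, data at stream[25..29]='2r9g' -> body[12..16], body so far='7cpepnra3w9i2r9g'
Chunk 4: stream[31..32]='0' size=0 (terminator). Final body='7cpepnra3w9i2r9g' (16 bytes)

Answer: 5 7 4 0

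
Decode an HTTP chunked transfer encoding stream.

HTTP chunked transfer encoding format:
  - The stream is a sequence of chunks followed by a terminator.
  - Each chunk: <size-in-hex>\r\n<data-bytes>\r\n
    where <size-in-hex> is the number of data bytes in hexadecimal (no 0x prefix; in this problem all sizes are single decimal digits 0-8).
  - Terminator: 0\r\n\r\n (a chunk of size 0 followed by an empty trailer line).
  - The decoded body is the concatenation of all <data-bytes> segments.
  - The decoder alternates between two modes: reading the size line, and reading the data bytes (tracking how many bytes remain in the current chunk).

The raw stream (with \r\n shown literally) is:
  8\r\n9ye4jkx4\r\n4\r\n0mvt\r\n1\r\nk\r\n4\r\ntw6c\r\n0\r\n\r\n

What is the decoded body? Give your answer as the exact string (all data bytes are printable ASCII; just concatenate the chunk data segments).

Chunk 1: stream[0..1]='8' size=0x8=8, data at stream[3..11]='9ye4jkx4' -> body[0..8], body so far='9ye4jkx4'
Chunk 2: stream[13..14]='4' size=0x4=4, data at stream[16..20]='0mvt' -> body[8..12], body so far='9ye4jkx40mvt'
Chunk 3: stream[22..23]='1' size=0x1=1, data at stream[25..26]='k' -> body[12..13], body so far='9ye4jkx40mvtk'
Chunk 4: stream[28..29]='4' size=0x4=4, data at stream[31..35]='tw6c' -> body[13..17], body so far='9ye4jkx40mvtktw6c'
Chunk 5: stream[37..38]='0' size=0 (terminator). Final body='9ye4jkx40mvtktw6c' (17 bytes)

Answer: 9ye4jkx40mvtktw6c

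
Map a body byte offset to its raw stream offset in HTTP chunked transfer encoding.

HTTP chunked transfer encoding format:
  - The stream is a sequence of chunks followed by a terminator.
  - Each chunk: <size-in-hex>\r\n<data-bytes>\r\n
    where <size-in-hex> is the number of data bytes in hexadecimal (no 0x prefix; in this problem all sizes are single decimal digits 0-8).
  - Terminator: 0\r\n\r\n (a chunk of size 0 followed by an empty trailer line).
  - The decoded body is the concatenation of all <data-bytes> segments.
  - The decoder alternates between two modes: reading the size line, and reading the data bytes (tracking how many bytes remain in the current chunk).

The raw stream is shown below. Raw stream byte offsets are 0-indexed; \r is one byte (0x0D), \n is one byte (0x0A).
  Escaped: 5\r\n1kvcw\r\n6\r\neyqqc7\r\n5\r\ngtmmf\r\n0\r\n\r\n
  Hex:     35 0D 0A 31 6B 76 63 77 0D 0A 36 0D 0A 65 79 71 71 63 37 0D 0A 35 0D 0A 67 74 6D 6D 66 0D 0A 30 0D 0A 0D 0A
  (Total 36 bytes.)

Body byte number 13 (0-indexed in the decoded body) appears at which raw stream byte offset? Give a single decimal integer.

Answer: 26

Derivation:
Chunk 1: stream[0..1]='5' size=0x5=5, data at stream[3..8]='1kvcw' -> body[0..5], body so far='1kvcw'
Chunk 2: stream[10..11]='6' size=0x6=6, data at stream[13..19]='eyqqc7' -> body[5..11], body so far='1kvcweyqqc7'
Chunk 3: stream[21..22]='5' size=0x5=5, data at stream[24..29]='gtmmf' -> body[11..16], body so far='1kvcweyqqc7gtmmf'
Chunk 4: stream[31..32]='0' size=0 (terminator). Final body='1kvcweyqqc7gtmmf' (16 bytes)
Body byte 13 at stream offset 26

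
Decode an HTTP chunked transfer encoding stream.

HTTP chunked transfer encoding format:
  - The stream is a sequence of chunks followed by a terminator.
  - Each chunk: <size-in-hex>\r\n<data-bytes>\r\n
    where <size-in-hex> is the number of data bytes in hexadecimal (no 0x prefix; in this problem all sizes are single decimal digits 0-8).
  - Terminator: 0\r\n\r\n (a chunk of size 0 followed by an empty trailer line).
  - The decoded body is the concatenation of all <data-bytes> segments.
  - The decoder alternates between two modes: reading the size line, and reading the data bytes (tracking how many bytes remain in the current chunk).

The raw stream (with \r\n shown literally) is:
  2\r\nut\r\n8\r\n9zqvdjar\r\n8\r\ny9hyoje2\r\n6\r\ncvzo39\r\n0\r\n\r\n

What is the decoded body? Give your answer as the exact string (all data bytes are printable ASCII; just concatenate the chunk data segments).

Chunk 1: stream[0..1]='2' size=0x2=2, data at stream[3..5]='ut' -> body[0..2], body so far='ut'
Chunk 2: stream[7..8]='8' size=0x8=8, data at stream[10..18]='9zqvdjar' -> body[2..10], body so far='ut9zqvdjar'
Chunk 3: stream[20..21]='8' size=0x8=8, data at stream[23..31]='y9hyoje2' -> body[10..18], body so far='ut9zqvdjary9hyoje2'
Chunk 4: stream[33..34]='6' size=0x6=6, data at stream[36..42]='cvzo39' -> body[18..24], body so far='ut9zqvdjary9hyoje2cvzo39'
Chunk 5: stream[44..45]='0' size=0 (terminator). Final body='ut9zqvdjary9hyoje2cvzo39' (24 bytes)

Answer: ut9zqvdjary9hyoje2cvzo39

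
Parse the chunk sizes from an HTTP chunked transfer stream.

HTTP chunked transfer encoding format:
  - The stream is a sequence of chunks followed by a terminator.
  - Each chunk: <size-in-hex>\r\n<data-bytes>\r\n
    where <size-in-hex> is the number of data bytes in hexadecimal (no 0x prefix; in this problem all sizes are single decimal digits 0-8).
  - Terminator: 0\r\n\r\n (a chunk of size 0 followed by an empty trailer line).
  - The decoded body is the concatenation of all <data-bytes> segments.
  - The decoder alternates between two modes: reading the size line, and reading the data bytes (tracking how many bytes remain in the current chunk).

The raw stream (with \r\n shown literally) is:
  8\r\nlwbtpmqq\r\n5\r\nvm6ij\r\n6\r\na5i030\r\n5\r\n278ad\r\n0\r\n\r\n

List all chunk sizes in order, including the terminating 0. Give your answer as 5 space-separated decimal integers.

Chunk 1: stream[0..1]='8' size=0x8=8, data at stream[3..11]='lwbtpmqq' -> body[0..8], body so far='lwbtpmqq'
Chunk 2: stream[13..14]='5' size=0x5=5, data at stream[16..21]='vm6ij' -> body[8..13], body so far='lwbtpmqqvm6ij'
Chunk 3: stream[23..24]='6' size=0x6=6, data at stream[26..32]='a5i030' -> body[13..19], body so far='lwbtpmqqvm6ija5i030'
Chunk 4: stream[34..35]='5' size=0x5=5, data at stream[37..42]='278ad' -> body[19..24], body so far='lwbtpmqqvm6ija5i030278ad'
Chunk 5: stream[44..45]='0' size=0 (terminator). Final body='lwbtpmqqvm6ija5i030278ad' (24 bytes)

Answer: 8 5 6 5 0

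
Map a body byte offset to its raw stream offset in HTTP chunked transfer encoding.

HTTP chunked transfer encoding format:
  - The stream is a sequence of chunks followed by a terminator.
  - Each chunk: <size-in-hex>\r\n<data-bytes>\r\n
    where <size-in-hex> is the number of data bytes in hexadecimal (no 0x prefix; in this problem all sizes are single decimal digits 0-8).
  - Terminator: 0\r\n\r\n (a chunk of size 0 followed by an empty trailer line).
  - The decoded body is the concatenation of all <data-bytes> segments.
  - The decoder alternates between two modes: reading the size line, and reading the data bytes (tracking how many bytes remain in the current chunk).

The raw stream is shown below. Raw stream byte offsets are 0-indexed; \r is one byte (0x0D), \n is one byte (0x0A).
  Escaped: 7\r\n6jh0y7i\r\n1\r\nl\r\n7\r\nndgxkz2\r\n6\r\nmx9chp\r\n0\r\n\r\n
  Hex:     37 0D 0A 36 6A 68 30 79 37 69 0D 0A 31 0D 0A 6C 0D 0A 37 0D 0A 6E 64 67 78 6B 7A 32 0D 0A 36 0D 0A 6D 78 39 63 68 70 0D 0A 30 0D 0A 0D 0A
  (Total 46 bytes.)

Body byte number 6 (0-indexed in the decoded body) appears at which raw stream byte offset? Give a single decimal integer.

Chunk 1: stream[0..1]='7' size=0x7=7, data at stream[3..10]='6jh0y7i' -> body[0..7], body so far='6jh0y7i'
Chunk 2: stream[12..13]='1' size=0x1=1, data at stream[15..16]='l' -> body[7..8], body so far='6jh0y7il'
Chunk 3: stream[18..19]='7' size=0x7=7, data at stream[21..28]='ndgxkz2' -> body[8..15], body so far='6jh0y7ilndgxkz2'
Chunk 4: stream[30..31]='6' size=0x6=6, data at stream[33..39]='mx9chp' -> body[15..21], body so far='6jh0y7ilndgxkz2mx9chp'
Chunk 5: stream[41..42]='0' size=0 (terminator). Final body='6jh0y7ilndgxkz2mx9chp' (21 bytes)
Body byte 6 at stream offset 9

Answer: 9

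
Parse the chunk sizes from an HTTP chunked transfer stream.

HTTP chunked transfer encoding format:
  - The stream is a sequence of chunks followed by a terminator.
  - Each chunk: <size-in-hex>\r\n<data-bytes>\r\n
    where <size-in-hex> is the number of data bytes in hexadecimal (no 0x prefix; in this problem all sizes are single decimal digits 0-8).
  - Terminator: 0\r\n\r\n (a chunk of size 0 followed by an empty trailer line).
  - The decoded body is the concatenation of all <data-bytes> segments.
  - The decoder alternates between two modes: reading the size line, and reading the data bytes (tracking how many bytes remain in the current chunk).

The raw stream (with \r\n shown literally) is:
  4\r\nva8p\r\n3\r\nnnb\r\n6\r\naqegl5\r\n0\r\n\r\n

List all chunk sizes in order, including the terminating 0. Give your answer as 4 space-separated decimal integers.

Answer: 4 3 6 0

Derivation:
Chunk 1: stream[0..1]='4' size=0x4=4, data at stream[3..7]='va8p' -> body[0..4], body so far='va8p'
Chunk 2: stream[9..10]='3' size=0x3=3, data at stream[12..15]='nnb' -> body[4..7], body so far='va8pnnb'
Chunk 3: stream[17..18]='6' size=0x6=6, data at stream[20..26]='aqegl5' -> body[7..13], body so far='va8pnnbaqegl5'
Chunk 4: stream[28..29]='0' size=0 (terminator). Final body='va8pnnbaqegl5' (13 bytes)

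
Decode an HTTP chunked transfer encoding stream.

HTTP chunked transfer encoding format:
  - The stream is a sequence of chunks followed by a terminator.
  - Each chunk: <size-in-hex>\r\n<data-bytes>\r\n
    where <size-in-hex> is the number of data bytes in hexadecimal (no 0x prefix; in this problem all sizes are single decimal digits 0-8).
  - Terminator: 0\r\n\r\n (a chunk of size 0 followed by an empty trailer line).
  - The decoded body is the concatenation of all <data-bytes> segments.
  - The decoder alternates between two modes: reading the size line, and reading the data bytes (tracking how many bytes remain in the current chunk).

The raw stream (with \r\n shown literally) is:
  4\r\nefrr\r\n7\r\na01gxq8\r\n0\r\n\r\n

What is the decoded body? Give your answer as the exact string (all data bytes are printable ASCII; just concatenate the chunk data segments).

Chunk 1: stream[0..1]='4' size=0x4=4, data at stream[3..7]='efrr' -> body[0..4], body so far='efrr'
Chunk 2: stream[9..10]='7' size=0x7=7, data at stream[12..19]='a01gxq8' -> body[4..11], body so far='efrra01gxq8'
Chunk 3: stream[21..22]='0' size=0 (terminator). Final body='efrra01gxq8' (11 bytes)

Answer: efrra01gxq8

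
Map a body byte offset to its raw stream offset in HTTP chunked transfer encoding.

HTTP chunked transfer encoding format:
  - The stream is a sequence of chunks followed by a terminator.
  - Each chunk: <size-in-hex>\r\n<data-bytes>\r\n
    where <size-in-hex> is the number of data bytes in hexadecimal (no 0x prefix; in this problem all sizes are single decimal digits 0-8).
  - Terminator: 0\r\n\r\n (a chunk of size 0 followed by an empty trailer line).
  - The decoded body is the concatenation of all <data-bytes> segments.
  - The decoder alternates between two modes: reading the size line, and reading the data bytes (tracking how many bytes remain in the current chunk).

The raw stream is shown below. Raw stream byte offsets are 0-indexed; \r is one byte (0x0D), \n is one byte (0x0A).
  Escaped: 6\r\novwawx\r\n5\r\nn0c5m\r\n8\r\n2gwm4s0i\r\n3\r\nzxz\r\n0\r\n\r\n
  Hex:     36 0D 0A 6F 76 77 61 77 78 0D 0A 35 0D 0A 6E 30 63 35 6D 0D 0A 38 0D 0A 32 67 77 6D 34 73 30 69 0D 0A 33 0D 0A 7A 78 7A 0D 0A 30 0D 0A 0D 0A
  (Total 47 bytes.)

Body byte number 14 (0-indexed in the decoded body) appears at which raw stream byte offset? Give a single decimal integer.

Answer: 27

Derivation:
Chunk 1: stream[0..1]='6' size=0x6=6, data at stream[3..9]='ovwawx' -> body[0..6], body so far='ovwawx'
Chunk 2: stream[11..12]='5' size=0x5=5, data at stream[14..19]='n0c5m' -> body[6..11], body so far='ovwawxn0c5m'
Chunk 3: stream[21..22]='8' size=0x8=8, data at stream[24..32]='2gwm4s0i' -> body[11..19], body so far='ovwawxn0c5m2gwm4s0i'
Chunk 4: stream[34..35]='3' size=0x3=3, data at stream[37..40]='zxz' -> body[19..22], body so far='ovwawxn0c5m2gwm4s0izxz'
Chunk 5: stream[42..43]='0' size=0 (terminator). Final body='ovwawxn0c5m2gwm4s0izxz' (22 bytes)
Body byte 14 at stream offset 27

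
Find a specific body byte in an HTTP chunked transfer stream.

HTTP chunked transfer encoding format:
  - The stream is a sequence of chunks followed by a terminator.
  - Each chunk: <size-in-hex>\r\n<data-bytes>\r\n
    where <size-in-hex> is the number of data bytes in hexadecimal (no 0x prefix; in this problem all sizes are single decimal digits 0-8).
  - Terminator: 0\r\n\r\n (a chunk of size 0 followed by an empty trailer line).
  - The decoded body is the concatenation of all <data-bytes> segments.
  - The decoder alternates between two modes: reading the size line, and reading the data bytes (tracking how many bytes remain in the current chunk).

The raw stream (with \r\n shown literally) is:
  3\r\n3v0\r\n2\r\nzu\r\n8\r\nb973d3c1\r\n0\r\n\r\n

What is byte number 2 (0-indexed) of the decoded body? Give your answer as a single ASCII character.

Chunk 1: stream[0..1]='3' size=0x3=3, data at stream[3..6]='3v0' -> body[0..3], body so far='3v0'
Chunk 2: stream[8..9]='2' size=0x2=2, data at stream[11..13]='zu' -> body[3..5], body so far='3v0zu'
Chunk 3: stream[15..16]='8' size=0x8=8, data at stream[18..26]='b973d3c1' -> body[5..13], body so far='3v0zub973d3c1'
Chunk 4: stream[28..29]='0' size=0 (terminator). Final body='3v0zub973d3c1' (13 bytes)
Body byte 2 = '0'

Answer: 0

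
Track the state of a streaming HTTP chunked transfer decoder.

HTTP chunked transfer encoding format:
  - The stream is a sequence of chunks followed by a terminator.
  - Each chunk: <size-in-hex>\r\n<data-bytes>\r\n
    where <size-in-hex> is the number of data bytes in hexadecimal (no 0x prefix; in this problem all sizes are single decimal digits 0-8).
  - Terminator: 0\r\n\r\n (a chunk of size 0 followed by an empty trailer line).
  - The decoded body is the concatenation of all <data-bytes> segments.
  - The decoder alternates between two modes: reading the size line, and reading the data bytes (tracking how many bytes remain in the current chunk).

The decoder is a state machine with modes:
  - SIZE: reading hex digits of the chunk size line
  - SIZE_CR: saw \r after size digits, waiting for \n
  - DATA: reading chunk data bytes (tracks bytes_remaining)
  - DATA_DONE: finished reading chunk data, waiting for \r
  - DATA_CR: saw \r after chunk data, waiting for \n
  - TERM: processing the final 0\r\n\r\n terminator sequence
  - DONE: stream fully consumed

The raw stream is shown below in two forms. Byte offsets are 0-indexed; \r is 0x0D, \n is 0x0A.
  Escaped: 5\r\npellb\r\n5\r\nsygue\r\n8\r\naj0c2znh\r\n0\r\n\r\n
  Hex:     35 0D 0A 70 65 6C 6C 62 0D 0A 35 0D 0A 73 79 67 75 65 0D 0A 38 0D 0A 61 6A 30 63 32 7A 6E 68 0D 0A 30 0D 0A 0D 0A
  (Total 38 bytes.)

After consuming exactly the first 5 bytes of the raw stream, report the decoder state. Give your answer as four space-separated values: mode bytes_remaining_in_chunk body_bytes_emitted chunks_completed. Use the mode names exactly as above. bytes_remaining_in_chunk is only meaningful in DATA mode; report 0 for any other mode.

Byte 0 = '5': mode=SIZE remaining=0 emitted=0 chunks_done=0
Byte 1 = 0x0D: mode=SIZE_CR remaining=0 emitted=0 chunks_done=0
Byte 2 = 0x0A: mode=DATA remaining=5 emitted=0 chunks_done=0
Byte 3 = 'p': mode=DATA remaining=4 emitted=1 chunks_done=0
Byte 4 = 'e': mode=DATA remaining=3 emitted=2 chunks_done=0

Answer: DATA 3 2 0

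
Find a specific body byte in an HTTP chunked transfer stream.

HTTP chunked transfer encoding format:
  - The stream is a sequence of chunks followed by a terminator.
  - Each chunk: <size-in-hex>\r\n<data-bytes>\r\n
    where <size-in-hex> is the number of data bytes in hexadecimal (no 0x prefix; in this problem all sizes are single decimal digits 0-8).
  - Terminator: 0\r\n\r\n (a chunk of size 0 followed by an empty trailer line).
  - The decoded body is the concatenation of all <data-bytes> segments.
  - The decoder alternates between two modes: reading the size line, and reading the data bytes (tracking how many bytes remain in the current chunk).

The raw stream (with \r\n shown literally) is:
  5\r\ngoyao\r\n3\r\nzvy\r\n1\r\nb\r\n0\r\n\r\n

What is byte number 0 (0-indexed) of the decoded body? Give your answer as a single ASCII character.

Chunk 1: stream[0..1]='5' size=0x5=5, data at stream[3..8]='goyao' -> body[0..5], body so far='goyao'
Chunk 2: stream[10..11]='3' size=0x3=3, data at stream[13..16]='zvy' -> body[5..8], body so far='goyaozvy'
Chunk 3: stream[18..19]='1' size=0x1=1, data at stream[21..22]='b' -> body[8..9], body so far='goyaozvyb'
Chunk 4: stream[24..25]='0' size=0 (terminator). Final body='goyaozvyb' (9 bytes)
Body byte 0 = 'g'

Answer: g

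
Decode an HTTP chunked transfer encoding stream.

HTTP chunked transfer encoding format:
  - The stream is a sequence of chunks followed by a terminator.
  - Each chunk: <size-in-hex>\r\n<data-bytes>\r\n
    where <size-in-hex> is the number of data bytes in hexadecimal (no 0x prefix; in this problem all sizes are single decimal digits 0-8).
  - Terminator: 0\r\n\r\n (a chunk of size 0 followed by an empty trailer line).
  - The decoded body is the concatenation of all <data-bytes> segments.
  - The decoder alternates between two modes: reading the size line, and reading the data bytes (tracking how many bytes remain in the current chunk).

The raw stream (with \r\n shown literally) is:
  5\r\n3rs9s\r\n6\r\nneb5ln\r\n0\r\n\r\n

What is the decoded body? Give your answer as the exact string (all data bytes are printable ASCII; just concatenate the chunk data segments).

Answer: 3rs9sneb5ln

Derivation:
Chunk 1: stream[0..1]='5' size=0x5=5, data at stream[3..8]='3rs9s' -> body[0..5], body so far='3rs9s'
Chunk 2: stream[10..11]='6' size=0x6=6, data at stream[13..19]='neb5ln' -> body[5..11], body so far='3rs9sneb5ln'
Chunk 3: stream[21..22]='0' size=0 (terminator). Final body='3rs9sneb5ln' (11 bytes)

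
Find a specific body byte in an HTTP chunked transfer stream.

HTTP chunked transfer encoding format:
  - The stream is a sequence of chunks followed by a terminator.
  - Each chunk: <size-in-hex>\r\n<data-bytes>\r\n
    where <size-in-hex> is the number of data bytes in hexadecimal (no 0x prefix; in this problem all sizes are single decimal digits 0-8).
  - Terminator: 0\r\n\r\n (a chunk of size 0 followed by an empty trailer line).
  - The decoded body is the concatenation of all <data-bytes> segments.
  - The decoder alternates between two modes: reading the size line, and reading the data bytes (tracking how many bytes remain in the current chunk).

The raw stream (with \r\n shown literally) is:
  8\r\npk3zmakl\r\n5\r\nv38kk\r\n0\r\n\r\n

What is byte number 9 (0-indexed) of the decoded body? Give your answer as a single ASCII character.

Answer: 3

Derivation:
Chunk 1: stream[0..1]='8' size=0x8=8, data at stream[3..11]='pk3zmakl' -> body[0..8], body so far='pk3zmakl'
Chunk 2: stream[13..14]='5' size=0x5=5, data at stream[16..21]='v38kk' -> body[8..13], body so far='pk3zmaklv38kk'
Chunk 3: stream[23..24]='0' size=0 (terminator). Final body='pk3zmaklv38kk' (13 bytes)
Body byte 9 = '3'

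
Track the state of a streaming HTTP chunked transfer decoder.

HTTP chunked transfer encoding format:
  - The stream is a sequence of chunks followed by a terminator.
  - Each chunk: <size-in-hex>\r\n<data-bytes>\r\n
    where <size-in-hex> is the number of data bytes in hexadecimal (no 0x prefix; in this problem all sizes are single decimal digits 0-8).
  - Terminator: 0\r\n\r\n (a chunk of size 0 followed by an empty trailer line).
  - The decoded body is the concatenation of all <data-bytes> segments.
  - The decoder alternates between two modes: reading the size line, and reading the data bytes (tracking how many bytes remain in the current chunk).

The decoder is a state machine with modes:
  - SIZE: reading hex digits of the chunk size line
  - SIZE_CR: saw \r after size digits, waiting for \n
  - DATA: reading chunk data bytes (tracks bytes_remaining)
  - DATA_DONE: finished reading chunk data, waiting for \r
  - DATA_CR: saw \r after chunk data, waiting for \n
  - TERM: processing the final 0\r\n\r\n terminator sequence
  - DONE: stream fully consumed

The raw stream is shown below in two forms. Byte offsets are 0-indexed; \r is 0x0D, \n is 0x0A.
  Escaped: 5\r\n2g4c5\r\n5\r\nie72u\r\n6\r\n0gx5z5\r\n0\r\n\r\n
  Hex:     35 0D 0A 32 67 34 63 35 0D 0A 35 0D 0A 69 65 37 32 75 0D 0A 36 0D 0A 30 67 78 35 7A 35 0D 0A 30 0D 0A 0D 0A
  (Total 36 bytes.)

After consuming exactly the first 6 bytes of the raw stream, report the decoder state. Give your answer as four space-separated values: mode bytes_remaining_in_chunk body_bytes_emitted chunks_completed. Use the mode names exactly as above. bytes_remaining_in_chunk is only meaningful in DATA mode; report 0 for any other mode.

Answer: DATA 2 3 0

Derivation:
Byte 0 = '5': mode=SIZE remaining=0 emitted=0 chunks_done=0
Byte 1 = 0x0D: mode=SIZE_CR remaining=0 emitted=0 chunks_done=0
Byte 2 = 0x0A: mode=DATA remaining=5 emitted=0 chunks_done=0
Byte 3 = '2': mode=DATA remaining=4 emitted=1 chunks_done=0
Byte 4 = 'g': mode=DATA remaining=3 emitted=2 chunks_done=0
Byte 5 = '4': mode=DATA remaining=2 emitted=3 chunks_done=0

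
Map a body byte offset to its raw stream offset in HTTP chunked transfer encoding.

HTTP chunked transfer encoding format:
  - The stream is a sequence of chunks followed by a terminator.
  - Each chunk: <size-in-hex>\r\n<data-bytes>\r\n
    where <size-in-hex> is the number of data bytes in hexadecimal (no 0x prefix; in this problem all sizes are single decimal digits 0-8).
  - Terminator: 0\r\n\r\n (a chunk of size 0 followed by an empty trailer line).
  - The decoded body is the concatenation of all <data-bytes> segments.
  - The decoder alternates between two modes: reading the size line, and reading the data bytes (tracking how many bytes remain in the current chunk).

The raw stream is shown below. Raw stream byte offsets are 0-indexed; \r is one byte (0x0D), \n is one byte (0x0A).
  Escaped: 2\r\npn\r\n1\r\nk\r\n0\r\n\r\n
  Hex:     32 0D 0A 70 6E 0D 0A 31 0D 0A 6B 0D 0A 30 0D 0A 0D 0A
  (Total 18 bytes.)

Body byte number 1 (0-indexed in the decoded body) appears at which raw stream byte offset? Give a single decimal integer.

Chunk 1: stream[0..1]='2' size=0x2=2, data at stream[3..5]='pn' -> body[0..2], body so far='pn'
Chunk 2: stream[7..8]='1' size=0x1=1, data at stream[10..11]='k' -> body[2..3], body so far='pnk'
Chunk 3: stream[13..14]='0' size=0 (terminator). Final body='pnk' (3 bytes)
Body byte 1 at stream offset 4

Answer: 4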